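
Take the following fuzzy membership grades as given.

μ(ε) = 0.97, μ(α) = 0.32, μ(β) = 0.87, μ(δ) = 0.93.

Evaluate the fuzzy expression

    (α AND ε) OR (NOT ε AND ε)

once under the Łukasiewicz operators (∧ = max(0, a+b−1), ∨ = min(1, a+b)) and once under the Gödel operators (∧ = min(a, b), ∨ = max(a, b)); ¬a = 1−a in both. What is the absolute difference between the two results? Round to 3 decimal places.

Under Łukasiewicz:
  α AND ε = max(0, a+b−1) on (0.32, 0.97) = 0.29
  NOT ε = 1 − 0.97 = 0.03
  NOT ε AND ε = max(0, a+b−1) on (0.03, 0.97) = 0.00
  (α AND ε) OR (NOT ε AND ε) = min(1, a+b) on (0.29, 0.00) = 0.29
  → value = 0.2900
Under Gödel:
  α AND ε = min(a, b) on (0.32, 0.97) = 0.32
  NOT ε = 1 − 0.97 = 0.03
  NOT ε AND ε = min(a, b) on (0.03, 0.97) = 0.03
  (α AND ε) OR (NOT ε AND ε) = max(a, b) on (0.32, 0.03) = 0.32
  → value = 0.3200
|0.2900 − 0.3200| = 0.030

0.030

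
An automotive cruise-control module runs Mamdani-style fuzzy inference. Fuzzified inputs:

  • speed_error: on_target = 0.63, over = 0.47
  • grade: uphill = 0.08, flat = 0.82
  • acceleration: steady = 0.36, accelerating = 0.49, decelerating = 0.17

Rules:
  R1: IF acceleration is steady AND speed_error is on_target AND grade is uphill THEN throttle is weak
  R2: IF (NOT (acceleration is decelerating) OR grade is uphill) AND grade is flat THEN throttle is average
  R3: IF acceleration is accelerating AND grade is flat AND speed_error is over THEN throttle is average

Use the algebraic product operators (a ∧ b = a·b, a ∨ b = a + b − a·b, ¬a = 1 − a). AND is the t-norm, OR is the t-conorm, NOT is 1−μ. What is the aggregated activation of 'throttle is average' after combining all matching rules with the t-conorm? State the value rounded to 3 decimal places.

0.750

R1: steady=0.36, on_target=0.63, uphill=0.08; AND[a·b] → w = 0.0181
R2: (¬decelerating=1−0.17=0.83 OR uphill=0.08) = 0.8436; AND[a·b] with flat=0.82 → w = 0.6918
R3: accelerating=0.49, flat=0.82, over=0.47; AND[a·b] → w = 0.1888
Rules with consequent 'average': {R2, R3} → strengths 0.6918, 0.1888
Aggregate via t-conorm [a + b − a·b]: 0.7500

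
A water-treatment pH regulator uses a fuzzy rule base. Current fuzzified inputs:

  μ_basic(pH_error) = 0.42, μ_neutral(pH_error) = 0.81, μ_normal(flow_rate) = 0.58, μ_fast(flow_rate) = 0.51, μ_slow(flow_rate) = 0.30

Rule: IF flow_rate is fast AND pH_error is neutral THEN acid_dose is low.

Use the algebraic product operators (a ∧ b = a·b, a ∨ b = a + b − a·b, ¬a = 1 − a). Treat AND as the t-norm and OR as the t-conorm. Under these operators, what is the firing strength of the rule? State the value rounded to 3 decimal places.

firing strength: fast=0.51, neutral=0.81; AND[a·b] → w = 0.4131

0.413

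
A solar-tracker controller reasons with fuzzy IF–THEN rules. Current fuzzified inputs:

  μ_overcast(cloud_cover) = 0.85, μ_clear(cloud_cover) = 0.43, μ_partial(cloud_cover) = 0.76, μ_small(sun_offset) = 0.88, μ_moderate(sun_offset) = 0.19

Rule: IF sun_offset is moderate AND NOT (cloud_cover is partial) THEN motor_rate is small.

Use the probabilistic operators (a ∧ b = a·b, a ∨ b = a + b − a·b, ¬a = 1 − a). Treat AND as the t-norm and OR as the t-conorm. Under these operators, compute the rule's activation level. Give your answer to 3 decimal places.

firing strength: moderate=0.19, ¬partial=1−0.76=0.24; AND[a·b] → w = 0.0456

0.046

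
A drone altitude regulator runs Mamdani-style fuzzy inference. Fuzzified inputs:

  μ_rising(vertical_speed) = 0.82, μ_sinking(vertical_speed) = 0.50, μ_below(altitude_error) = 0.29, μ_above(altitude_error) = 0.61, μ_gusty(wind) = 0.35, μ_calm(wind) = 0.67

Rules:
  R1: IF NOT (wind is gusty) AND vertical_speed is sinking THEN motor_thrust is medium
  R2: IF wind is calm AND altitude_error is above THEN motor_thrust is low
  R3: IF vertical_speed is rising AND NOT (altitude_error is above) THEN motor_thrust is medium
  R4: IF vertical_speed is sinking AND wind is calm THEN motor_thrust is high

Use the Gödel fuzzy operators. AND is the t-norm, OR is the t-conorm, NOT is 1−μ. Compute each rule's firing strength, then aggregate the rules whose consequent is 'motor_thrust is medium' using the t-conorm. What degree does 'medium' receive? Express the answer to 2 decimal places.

0.50

R1: ¬gusty=1−0.35=0.65, sinking=0.50; AND[min(a, b)] → w = 0.50
R2: calm=0.67, above=0.61; AND[min(a, b)] → w = 0.61
R3: rising=0.82, ¬above=1−0.61=0.39; AND[min(a, b)] → w = 0.39
R4: sinking=0.50, calm=0.67; AND[min(a, b)] → w = 0.50
Rules with consequent 'medium': {R1, R3} → strengths 0.50, 0.39
Aggregate via t-conorm [max(a, b)]: 0.50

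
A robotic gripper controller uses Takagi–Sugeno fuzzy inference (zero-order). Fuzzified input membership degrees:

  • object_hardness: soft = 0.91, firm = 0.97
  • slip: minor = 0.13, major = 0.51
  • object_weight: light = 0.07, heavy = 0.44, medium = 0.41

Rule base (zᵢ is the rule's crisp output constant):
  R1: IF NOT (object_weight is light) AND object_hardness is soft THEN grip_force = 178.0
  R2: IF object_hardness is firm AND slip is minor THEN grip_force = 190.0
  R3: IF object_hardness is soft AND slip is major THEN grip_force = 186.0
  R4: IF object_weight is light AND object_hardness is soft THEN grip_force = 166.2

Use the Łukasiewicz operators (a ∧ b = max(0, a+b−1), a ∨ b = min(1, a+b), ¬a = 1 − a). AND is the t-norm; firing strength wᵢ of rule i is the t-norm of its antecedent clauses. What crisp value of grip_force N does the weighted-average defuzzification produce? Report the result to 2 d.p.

R1 (z=178.0): ¬light=1−0.07=0.93, soft=0.91; AND[max(0, a+b−1)] → w = 0.84
R2 (z=190.0): firm=0.97, minor=0.13; AND[max(0, a+b−1)] → w = 0.10
R3 (z=186.0): soft=0.91, major=0.51; AND[max(0, a+b−1)] → w = 0.42
R4 (z=166.2): light=0.07, soft=0.91; AND[max(0, a+b−1)] → w = 0.00
Weighted average = (0.84·178.0 + 0.10·190.0 + 0.42·186.0 + 0.00·166.2) / (0.84 + 0.10 + 0.42 + 0.00)
  = 246.6400 / 1.3600 = 181.35

181.35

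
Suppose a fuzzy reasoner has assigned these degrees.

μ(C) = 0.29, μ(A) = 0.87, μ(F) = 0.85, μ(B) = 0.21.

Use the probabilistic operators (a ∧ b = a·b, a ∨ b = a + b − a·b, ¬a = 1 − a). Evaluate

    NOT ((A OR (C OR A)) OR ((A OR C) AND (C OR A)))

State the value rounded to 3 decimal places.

0.002

C OR A = a + b − a·b on (0.2900, 0.8700) = 0.9077
A OR (C OR A) = a + b − a·b on (0.8700, 0.9077) = 0.9880
A OR C = a + b − a·b on (0.8700, 0.2900) = 0.9077
C OR A = a + b − a·b on (0.2900, 0.8700) = 0.9077
(A OR C) AND (C OR A) = a·b on (0.9077, 0.9077) = 0.8239
(A OR (C OR A)) OR ((A OR C) AND (C OR A)) = a + b − a·b on (0.9880, 0.8239) = 0.9979
NOT ((A OR (C OR A)) OR ((A OR C) AND (C OR A))) = 1 − 0.9979 = 0.0021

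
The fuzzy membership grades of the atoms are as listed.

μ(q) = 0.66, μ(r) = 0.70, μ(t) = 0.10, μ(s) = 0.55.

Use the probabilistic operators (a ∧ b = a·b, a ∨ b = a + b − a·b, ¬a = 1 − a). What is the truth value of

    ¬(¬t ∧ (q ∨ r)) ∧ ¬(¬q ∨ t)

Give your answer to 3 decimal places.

¬t = 1 − 0.1000 = 0.9000
q ∨ r = a + b − a·b on (0.6600, 0.7000) = 0.8980
¬t ∧ (q ∨ r) = a·b on (0.9000, 0.8980) = 0.8082
¬(¬t ∧ (q ∨ r)) = 1 − 0.8082 = 0.1918
¬q = 1 − 0.6600 = 0.3400
¬q ∨ t = a + b − a·b on (0.3400, 0.1000) = 0.4060
¬(¬q ∨ t) = 1 − 0.4060 = 0.5940
¬(¬t ∧ (q ∨ r)) ∧ ¬(¬q ∨ t) = a·b on (0.1918, 0.5940) = 0.1139

0.114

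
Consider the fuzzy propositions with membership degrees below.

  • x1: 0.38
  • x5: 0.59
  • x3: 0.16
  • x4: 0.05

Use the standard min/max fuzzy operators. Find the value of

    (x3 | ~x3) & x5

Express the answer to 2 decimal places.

~x3 = 1 − 0.16 = 0.84
x3 | ~x3 = max(a, b) on (0.16, 0.84) = 0.84
(x3 | ~x3) & x5 = min(a, b) on (0.84, 0.59) = 0.59

0.59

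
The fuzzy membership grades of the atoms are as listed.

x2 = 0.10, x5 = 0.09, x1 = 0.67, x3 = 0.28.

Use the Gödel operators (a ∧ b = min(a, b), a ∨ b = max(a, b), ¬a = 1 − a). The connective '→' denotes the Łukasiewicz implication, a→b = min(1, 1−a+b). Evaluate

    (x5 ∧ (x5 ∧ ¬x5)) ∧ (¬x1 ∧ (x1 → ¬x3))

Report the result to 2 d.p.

0.09

¬x5 = 1 − 0.09 = 0.91
x5 ∧ ¬x5 = min(a, b) on (0.09, 0.91) = 0.09
x5 ∧ (x5 ∧ ¬x5) = min(a, b) on (0.09, 0.09) = 0.09
¬x1 = 1 − 0.67 = 0.33
¬x3 = 1 − 0.28 = 0.72
x1 → ¬x3  [Łukasiewicz: min(1, 1−a+b)] with a=0.67, b=0.72 → 1.00
¬x1 ∧ (x1 → ¬x3) = min(a, b) on (0.33, 1.00) = 0.33
(x5 ∧ (x5 ∧ ¬x5)) ∧ (¬x1 ∧ (x1 → ¬x3)) = min(a, b) on (0.09, 0.33) = 0.09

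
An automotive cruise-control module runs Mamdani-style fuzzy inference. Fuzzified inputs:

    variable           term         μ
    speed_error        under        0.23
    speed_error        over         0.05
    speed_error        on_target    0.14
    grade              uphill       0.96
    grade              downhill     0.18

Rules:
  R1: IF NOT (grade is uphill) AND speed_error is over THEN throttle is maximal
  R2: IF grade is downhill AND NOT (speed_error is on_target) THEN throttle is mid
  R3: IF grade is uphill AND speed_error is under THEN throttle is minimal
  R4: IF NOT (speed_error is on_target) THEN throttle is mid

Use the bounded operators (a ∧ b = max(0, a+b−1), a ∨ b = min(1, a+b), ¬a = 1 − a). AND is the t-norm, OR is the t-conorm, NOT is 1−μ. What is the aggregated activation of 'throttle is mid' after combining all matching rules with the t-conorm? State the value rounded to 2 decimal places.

0.90

R1: ¬uphill=1−0.96=0.04, over=0.05; AND[max(0, a+b−1)] → w = 0.00
R2: downhill=0.18, ¬on_target=1−0.14=0.86; AND[max(0, a+b−1)] → w = 0.04
R3: uphill=0.96, under=0.23; AND[max(0, a+b−1)] → w = 0.19
R4: ¬on_target=1−0.14=0.86 → w = 0.86
Rules with consequent 'mid': {R2, R4} → strengths 0.04, 0.86
Aggregate via t-conorm [min(1, a+b)]: 0.90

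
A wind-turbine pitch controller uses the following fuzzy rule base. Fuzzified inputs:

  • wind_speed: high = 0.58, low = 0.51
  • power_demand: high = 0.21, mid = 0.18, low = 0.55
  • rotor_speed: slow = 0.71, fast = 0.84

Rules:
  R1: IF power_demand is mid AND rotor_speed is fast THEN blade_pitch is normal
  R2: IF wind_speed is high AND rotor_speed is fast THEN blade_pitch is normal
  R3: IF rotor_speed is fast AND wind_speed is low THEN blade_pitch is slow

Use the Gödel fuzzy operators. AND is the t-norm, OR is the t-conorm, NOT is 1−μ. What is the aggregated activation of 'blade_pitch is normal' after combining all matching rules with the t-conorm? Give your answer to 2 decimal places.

R1: mid=0.18, fast=0.84; AND[min(a, b)] → w = 0.18
R2: high=0.58, fast=0.84; AND[min(a, b)] → w = 0.58
R3: fast=0.84, low=0.51; AND[min(a, b)] → w = 0.51
Rules with consequent 'normal': {R1, R2} → strengths 0.18, 0.58
Aggregate via t-conorm [max(a, b)]: 0.58

0.58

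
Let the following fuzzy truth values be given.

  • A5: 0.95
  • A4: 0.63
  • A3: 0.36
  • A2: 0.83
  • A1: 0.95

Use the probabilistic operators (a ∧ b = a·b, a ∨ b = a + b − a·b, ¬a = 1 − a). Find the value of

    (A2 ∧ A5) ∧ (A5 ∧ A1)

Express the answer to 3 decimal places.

0.712

A2 ∧ A5 = a·b on (0.8300, 0.9500) = 0.7885
A5 ∧ A1 = a·b on (0.9500, 0.9500) = 0.9025
(A2 ∧ A5) ∧ (A5 ∧ A1) = a·b on (0.7885, 0.9025) = 0.7116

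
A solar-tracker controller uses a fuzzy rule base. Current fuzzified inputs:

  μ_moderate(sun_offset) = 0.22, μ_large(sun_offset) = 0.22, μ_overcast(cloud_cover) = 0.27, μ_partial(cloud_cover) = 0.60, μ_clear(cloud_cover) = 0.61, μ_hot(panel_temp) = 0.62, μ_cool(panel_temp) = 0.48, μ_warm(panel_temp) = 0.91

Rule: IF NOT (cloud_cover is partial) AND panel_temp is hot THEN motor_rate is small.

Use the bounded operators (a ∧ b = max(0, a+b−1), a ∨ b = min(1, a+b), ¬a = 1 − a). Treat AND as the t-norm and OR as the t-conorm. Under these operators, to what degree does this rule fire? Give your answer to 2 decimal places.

firing strength: ¬partial=1−0.60=0.40, hot=0.62; AND[max(0, a+b−1)] → w = 0.02

0.02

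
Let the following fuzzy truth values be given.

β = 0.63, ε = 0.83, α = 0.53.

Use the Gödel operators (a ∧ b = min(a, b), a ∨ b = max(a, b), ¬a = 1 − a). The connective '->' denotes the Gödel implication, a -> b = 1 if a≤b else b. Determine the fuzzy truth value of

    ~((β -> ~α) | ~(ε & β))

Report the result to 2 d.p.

0.53

~α = 1 − 0.53 = 0.47
β -> ~α  [Gödel: 1 if a≤b else b] with a=0.63, b=0.47 → 0.47
ε & β = min(a, b) on (0.83, 0.63) = 0.63
~(ε & β) = 1 − 0.63 = 0.37
(β -> ~α) | ~(ε & β) = max(a, b) on (0.47, 0.37) = 0.47
~((β -> ~α) | ~(ε & β)) = 1 − 0.47 = 0.53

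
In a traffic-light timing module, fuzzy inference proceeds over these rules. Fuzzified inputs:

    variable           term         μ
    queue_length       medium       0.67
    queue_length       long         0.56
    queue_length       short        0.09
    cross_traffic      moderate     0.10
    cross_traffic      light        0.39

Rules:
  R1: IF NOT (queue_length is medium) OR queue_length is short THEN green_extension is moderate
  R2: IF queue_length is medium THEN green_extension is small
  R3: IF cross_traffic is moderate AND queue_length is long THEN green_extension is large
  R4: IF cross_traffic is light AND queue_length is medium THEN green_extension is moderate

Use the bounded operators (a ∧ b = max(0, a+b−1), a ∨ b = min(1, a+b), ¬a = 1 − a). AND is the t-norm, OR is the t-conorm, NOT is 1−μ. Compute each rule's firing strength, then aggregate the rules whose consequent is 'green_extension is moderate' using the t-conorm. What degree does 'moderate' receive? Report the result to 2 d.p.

0.48

R1: ¬medium=1−0.67=0.33, short=0.09; OR[min(1, a+b)] → w = 0.42
R2: medium=0.67 → w = 0.67
R3: moderate=0.10, long=0.56; AND[max(0, a+b−1)] → w = 0.00
R4: light=0.39, medium=0.67; AND[max(0, a+b−1)] → w = 0.06
Rules with consequent 'moderate': {R1, R4} → strengths 0.42, 0.06
Aggregate via t-conorm [min(1, a+b)]: 0.48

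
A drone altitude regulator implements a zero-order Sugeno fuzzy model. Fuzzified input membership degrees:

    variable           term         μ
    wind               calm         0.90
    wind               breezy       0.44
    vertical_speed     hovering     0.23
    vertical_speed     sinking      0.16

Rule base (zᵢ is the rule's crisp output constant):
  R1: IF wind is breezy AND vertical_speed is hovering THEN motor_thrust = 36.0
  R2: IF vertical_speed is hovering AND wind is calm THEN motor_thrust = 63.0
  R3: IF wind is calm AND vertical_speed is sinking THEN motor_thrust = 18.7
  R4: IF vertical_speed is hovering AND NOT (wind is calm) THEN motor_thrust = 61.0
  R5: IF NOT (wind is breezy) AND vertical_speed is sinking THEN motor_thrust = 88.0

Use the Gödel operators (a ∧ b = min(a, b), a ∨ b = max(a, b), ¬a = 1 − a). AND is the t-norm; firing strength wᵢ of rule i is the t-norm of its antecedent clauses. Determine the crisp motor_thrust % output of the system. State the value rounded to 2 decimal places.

52.21

R1 (z=36.0): breezy=0.44, hovering=0.23; AND[min(a, b)] → w = 0.23
R2 (z=63.0): hovering=0.23, calm=0.90; AND[min(a, b)] → w = 0.23
R3 (z=18.7): calm=0.90, sinking=0.16; AND[min(a, b)] → w = 0.16
R4 (z=61.0): hovering=0.23, ¬calm=1−0.90=0.10; AND[min(a, b)] → w = 0.10
R5 (z=88.0): ¬breezy=1−0.44=0.56, sinking=0.16; AND[min(a, b)] → w = 0.16
Weighted average = (0.23·36.0 + 0.23·63.0 + 0.16·18.7 + 0.10·61.0 + 0.16·88.0) / (0.23 + 0.23 + 0.16 + 0.10 + 0.16)
  = 45.9420 / 0.8800 = 52.21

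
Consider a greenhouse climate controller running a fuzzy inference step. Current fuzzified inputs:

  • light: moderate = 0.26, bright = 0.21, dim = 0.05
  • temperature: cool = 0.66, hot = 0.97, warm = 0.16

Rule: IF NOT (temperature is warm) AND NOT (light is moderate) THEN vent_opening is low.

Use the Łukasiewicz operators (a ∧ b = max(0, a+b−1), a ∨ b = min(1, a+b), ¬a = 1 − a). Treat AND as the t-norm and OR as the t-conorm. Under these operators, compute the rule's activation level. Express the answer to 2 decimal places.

0.58

firing strength: ¬warm=1−0.16=0.84, ¬moderate=1−0.26=0.74; AND[max(0, a+b−1)] → w = 0.58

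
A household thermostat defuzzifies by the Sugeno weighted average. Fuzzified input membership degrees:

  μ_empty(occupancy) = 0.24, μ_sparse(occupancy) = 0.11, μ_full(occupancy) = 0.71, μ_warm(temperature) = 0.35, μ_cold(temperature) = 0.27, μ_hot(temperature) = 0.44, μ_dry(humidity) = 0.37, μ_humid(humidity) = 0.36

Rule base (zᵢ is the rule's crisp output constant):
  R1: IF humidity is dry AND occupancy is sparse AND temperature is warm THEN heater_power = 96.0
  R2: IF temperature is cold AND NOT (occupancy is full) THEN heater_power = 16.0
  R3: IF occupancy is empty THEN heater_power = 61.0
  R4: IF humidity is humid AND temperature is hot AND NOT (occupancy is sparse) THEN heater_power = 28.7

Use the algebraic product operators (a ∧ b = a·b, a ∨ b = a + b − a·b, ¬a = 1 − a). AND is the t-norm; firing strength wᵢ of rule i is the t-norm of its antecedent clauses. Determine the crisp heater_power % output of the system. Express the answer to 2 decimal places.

45.00

R1 (z=96.0): dry=0.37, sparse=0.11, warm=0.35; AND[a·b] → w = 0.0142
R2 (z=16.0): cold=0.27, ¬full=1−0.71=0.29; AND[a·b] → w = 0.0783
R3 (z=61.0): empty=0.24 → w = 0.2400
R4 (z=28.7): humid=0.36, hot=0.44, ¬sparse=1−0.11=0.89; AND[a·b] → w = 0.1410
Weighted average = (0.0142·96.0 + 0.0783·16.0 + 0.2400·61.0 + 0.1410·28.7) / (0.0142 + 0.0783 + 0.2400 + 0.1410)
  = 21.3063 / 0.4735 = 45.00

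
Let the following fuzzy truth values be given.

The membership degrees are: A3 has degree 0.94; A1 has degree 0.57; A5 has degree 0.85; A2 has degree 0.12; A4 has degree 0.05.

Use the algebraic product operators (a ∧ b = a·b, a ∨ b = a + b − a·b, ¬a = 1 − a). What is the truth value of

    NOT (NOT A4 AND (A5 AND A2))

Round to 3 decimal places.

0.903

NOT A4 = 1 − 0.0500 = 0.9500
A5 AND A2 = a·b on (0.8500, 0.1200) = 0.1020
NOT A4 AND (A5 AND A2) = a·b on (0.9500, 0.1020) = 0.0969
NOT (NOT A4 AND (A5 AND A2)) = 1 − 0.0969 = 0.9031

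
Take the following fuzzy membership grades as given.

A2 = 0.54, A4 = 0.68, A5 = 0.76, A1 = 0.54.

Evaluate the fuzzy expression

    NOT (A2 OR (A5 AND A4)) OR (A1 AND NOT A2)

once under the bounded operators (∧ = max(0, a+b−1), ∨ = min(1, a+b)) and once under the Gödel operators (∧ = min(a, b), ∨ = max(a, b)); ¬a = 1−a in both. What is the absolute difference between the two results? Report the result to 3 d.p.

Under bounded:
  A5 AND A4 = max(0, a+b−1) on (0.76, 0.68) = 0.44
  A2 OR (A5 AND A4) = min(1, a+b) on (0.54, 0.44) = 0.98
  NOT (A2 OR (A5 AND A4)) = 1 − 0.98 = 0.02
  NOT A2 = 1 − 0.54 = 0.46
  A1 AND NOT A2 = max(0, a+b−1) on (0.54, 0.46) = 0.00
  NOT (A2 OR (A5 AND A4)) OR (A1 AND NOT A2) = min(1, a+b) on (0.02, 0.00) = 0.02
  → value = 0.0200
Under Gödel:
  A5 AND A4 = min(a, b) on (0.76, 0.68) = 0.68
  A2 OR (A5 AND A4) = max(a, b) on (0.54, 0.68) = 0.68
  NOT (A2 OR (A5 AND A4)) = 1 − 0.68 = 0.32
  NOT A2 = 1 − 0.54 = 0.46
  A1 AND NOT A2 = min(a, b) on (0.54, 0.46) = 0.46
  NOT (A2 OR (A5 AND A4)) OR (A1 AND NOT A2) = max(a, b) on (0.32, 0.46) = 0.46
  → value = 0.4600
|0.0200 − 0.4600| = 0.440

0.440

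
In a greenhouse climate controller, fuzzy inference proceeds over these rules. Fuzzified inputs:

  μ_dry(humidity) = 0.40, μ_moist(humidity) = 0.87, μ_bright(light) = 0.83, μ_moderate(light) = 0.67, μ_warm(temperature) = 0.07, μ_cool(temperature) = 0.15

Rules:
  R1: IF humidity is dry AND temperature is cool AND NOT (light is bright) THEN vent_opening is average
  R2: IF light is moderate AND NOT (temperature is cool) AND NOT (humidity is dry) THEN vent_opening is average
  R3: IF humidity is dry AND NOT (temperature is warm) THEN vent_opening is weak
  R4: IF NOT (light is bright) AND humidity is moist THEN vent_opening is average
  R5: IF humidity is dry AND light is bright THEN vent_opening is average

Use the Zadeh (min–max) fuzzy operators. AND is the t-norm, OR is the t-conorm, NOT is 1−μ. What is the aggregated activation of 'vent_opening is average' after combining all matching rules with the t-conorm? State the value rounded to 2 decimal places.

R1: dry=0.40, cool=0.15, ¬bright=1−0.83=0.17; AND[min(a, b)] → w = 0.15
R2: moderate=0.67, ¬cool=1−0.15=0.85, ¬dry=1−0.40=0.60; AND[min(a, b)] → w = 0.60
R3: dry=0.40, ¬warm=1−0.07=0.93; AND[min(a, b)] → w = 0.40
R4: ¬bright=1−0.83=0.17, moist=0.87; AND[min(a, b)] → w = 0.17
R5: dry=0.40, bright=0.83; AND[min(a, b)] → w = 0.40
Rules with consequent 'average': {R1, R2, R4, R5} → strengths 0.15, 0.60, 0.17, 0.40
Aggregate via t-conorm [max(a, b)]: 0.60

0.60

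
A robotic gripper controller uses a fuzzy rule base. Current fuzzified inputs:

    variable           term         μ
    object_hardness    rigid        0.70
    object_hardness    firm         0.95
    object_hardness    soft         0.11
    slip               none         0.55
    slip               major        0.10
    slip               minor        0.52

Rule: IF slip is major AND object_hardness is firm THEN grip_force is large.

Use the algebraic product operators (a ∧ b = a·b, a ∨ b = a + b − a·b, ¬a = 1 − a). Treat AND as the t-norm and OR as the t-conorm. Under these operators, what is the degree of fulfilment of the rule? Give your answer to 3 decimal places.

firing strength: major=0.10, firm=0.95; AND[a·b] → w = 0.0950

0.095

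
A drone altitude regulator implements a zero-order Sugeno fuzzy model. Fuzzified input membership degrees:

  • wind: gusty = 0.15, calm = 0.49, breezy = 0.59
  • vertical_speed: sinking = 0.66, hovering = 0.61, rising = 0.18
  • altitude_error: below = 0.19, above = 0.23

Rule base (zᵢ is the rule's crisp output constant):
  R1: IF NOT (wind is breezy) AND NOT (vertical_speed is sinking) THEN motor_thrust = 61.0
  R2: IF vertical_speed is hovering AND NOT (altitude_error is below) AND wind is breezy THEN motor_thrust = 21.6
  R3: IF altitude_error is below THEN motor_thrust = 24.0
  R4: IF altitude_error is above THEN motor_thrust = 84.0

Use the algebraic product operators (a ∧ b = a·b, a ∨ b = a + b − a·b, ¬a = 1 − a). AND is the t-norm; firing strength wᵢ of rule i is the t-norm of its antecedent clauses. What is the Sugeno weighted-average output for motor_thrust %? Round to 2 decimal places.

45.46

R1 (z=61.0): ¬breezy=1−0.59=0.41, ¬sinking=1−0.66=0.34; AND[a·b] → w = 0.1394
R2 (z=21.6): hovering=0.61, ¬below=1−0.19=0.81, breezy=0.59; AND[a·b] → w = 0.2915
R3 (z=24.0): below=0.19 → w = 0.1900
R4 (z=84.0): above=0.23 → w = 0.2300
Weighted average = (0.1394·61.0 + 0.2915·21.6 + 0.1900·24.0 + 0.2300·84.0) / (0.1394 + 0.2915 + 0.1900 + 0.2300)
  = 38.6802 / 0.8509 = 45.46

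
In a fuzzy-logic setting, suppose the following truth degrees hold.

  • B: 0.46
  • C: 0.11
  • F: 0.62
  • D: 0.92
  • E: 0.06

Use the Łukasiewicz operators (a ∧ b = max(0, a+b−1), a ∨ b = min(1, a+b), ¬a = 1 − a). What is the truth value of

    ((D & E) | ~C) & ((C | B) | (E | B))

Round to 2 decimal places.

D & E = max(0, a+b−1) on (0.92, 0.06) = 0.00
~C = 1 − 0.11 = 0.89
(D & E) | ~C = min(1, a+b) on (0.00, 0.89) = 0.89
C | B = min(1, a+b) on (0.11, 0.46) = 0.57
E | B = min(1, a+b) on (0.06, 0.46) = 0.52
(C | B) | (E | B) = min(1, a+b) on (0.57, 0.52) = 1.00
((D & E) | ~C) & ((C | B) | (E | B)) = max(0, a+b−1) on (0.89, 1.00) = 0.89

0.89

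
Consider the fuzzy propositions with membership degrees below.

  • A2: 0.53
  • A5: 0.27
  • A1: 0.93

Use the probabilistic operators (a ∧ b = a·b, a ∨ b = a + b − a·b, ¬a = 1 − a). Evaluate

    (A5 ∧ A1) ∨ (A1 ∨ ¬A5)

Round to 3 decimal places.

A5 ∧ A1 = a·b on (0.2700, 0.9300) = 0.2511
¬A5 = 1 − 0.2700 = 0.7300
A1 ∨ ¬A5 = a + b − a·b on (0.9300, 0.7300) = 0.9811
(A5 ∧ A1) ∨ (A1 ∨ ¬A5) = a + b − a·b on (0.2511, 0.9811) = 0.9858

0.986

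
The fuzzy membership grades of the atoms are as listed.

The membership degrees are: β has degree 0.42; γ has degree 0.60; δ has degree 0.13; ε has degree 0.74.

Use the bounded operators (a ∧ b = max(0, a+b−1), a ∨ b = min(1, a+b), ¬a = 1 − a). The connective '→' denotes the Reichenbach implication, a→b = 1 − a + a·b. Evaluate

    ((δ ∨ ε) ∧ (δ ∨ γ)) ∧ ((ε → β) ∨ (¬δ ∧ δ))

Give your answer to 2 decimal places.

0.17

δ ∨ ε = min(1, a+b) on (0.13, 0.74) = 0.87
δ ∨ γ = min(1, a+b) on (0.13, 0.60) = 0.73
(δ ∨ ε) ∧ (δ ∨ γ) = max(0, a+b−1) on (0.87, 0.73) = 0.60
ε → β  [Reichenbach: 1 − a + a·b] with a=0.74, b=0.42 → 0.57
¬δ = 1 − 0.13 = 0.87
¬δ ∧ δ = max(0, a+b−1) on (0.87, 0.13) = 0.00
(ε → β) ∨ (¬δ ∧ δ) = min(1, a+b) on (0.57, 0.00) = 0.57
((δ ∨ ε) ∧ (δ ∨ γ)) ∧ ((ε → β) ∨ (¬δ ∧ δ)) = max(0, a+b−1) on (0.60, 0.57) = 0.17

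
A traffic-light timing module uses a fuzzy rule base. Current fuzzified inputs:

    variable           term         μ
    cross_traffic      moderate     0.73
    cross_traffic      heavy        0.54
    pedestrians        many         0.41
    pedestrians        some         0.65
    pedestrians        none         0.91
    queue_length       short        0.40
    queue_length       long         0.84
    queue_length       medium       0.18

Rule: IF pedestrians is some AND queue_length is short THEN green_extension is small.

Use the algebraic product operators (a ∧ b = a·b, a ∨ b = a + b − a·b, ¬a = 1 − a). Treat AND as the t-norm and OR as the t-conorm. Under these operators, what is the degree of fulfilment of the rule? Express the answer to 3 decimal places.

firing strength: some=0.65, short=0.40; AND[a·b] → w = 0.2600

0.260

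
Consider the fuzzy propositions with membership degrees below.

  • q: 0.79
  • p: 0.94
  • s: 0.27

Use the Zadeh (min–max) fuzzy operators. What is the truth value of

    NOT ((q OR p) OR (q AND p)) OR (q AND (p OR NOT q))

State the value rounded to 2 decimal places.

0.79

q OR p = max(a, b) on (0.79, 0.94) = 0.94
q AND p = min(a, b) on (0.79, 0.94) = 0.79
(q OR p) OR (q AND p) = max(a, b) on (0.94, 0.79) = 0.94
NOT ((q OR p) OR (q AND p)) = 1 − 0.94 = 0.06
NOT q = 1 − 0.79 = 0.21
p OR NOT q = max(a, b) on (0.94, 0.21) = 0.94
q AND (p OR NOT q) = min(a, b) on (0.79, 0.94) = 0.79
NOT ((q OR p) OR (q AND p)) OR (q AND (p OR NOT q)) = max(a, b) on (0.06, 0.79) = 0.79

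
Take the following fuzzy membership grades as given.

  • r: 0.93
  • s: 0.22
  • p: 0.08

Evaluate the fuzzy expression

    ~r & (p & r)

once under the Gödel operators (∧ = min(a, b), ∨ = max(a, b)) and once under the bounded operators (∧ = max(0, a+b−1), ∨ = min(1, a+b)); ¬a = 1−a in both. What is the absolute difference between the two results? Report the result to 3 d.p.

Under Gödel:
  ~r = 1 − 0.93 = 0.07
  p & r = min(a, b) on (0.08, 0.93) = 0.08
  ~r & (p & r) = min(a, b) on (0.07, 0.08) = 0.07
  → value = 0.0700
Under bounded:
  ~r = 1 − 0.93 = 0.07
  p & r = max(0, a+b−1) on (0.08, 0.93) = 0.01
  ~r & (p & r) = max(0, a+b−1) on (0.07, 0.01) = 0.00
  → value = 0.0000
|0.0700 − 0.0000| = 0.070

0.070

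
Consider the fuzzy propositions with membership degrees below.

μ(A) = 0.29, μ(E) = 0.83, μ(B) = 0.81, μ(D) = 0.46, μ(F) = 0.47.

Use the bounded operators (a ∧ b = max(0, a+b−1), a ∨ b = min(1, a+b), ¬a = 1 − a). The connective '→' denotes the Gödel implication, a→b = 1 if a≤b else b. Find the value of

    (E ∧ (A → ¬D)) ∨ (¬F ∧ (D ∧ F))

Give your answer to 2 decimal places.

¬D = 1 − 0.46 = 0.54
A → ¬D  [Gödel: 1 if a≤b else b] with a=0.29, b=0.54 → 1.00
E ∧ (A → ¬D) = max(0, a+b−1) on (0.83, 1.00) = 0.83
¬F = 1 − 0.47 = 0.53
D ∧ F = max(0, a+b−1) on (0.46, 0.47) = 0.00
¬F ∧ (D ∧ F) = max(0, a+b−1) on (0.53, 0.00) = 0.00
(E ∧ (A → ¬D)) ∨ (¬F ∧ (D ∧ F)) = min(1, a+b) on (0.83, 0.00) = 0.83

0.83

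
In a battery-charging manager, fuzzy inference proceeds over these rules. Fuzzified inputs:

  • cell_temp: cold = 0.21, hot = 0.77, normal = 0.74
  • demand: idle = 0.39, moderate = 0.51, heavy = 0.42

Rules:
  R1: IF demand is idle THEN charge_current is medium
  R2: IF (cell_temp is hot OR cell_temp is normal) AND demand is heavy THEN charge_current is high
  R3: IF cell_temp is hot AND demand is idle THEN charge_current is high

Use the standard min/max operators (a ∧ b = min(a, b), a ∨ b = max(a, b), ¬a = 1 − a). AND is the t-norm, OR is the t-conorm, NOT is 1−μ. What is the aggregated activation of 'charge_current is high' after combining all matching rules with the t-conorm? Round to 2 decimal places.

R1: idle=0.39 → w = 0.39
R2: (hot=0.77 OR normal=0.74) = 0.77; AND[min(a, b)] with heavy=0.42 → w = 0.42
R3: hot=0.77, idle=0.39; AND[min(a, b)] → w = 0.39
Rules with consequent 'high': {R2, R3} → strengths 0.42, 0.39
Aggregate via t-conorm [max(a, b)]: 0.42

0.42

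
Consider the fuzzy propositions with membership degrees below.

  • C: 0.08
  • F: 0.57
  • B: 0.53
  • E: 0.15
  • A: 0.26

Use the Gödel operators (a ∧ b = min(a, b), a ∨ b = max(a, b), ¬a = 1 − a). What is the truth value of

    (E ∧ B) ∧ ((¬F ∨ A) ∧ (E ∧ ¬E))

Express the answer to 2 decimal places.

0.15

E ∧ B = min(a, b) on (0.15, 0.53) = 0.15
¬F = 1 − 0.57 = 0.43
¬F ∨ A = max(a, b) on (0.43, 0.26) = 0.43
¬E = 1 − 0.15 = 0.85
E ∧ ¬E = min(a, b) on (0.15, 0.85) = 0.15
(¬F ∨ A) ∧ (E ∧ ¬E) = min(a, b) on (0.43, 0.15) = 0.15
(E ∧ B) ∧ ((¬F ∨ A) ∧ (E ∧ ¬E)) = min(a, b) on (0.15, 0.15) = 0.15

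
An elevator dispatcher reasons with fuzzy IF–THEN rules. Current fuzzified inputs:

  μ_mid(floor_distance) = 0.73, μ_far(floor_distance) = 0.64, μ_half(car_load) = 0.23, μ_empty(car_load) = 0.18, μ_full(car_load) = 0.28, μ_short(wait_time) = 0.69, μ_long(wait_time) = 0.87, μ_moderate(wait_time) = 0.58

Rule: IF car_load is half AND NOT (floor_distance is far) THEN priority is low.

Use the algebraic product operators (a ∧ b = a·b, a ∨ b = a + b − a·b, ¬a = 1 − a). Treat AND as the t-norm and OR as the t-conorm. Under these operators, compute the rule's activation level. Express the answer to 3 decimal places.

firing strength: half=0.23, ¬far=1−0.64=0.36; AND[a·b] → w = 0.0828

0.083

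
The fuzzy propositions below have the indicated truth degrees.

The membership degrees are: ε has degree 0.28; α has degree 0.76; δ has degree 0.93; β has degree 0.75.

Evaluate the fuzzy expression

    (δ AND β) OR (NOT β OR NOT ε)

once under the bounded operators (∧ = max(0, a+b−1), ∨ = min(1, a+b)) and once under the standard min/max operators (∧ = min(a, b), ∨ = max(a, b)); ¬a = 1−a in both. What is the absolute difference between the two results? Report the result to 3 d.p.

Under bounded:
  δ AND β = max(0, a+b−1) on (0.93, 0.75) = 0.68
  NOT β = 1 − 0.75 = 0.25
  NOT ε = 1 − 0.28 = 0.72
  NOT β OR NOT ε = min(1, a+b) on (0.25, 0.72) = 0.97
  (δ AND β) OR (NOT β OR NOT ε) = min(1, a+b) on (0.68, 0.97) = 1.00
  → value = 1.0000
Under standard min/max:
  δ AND β = min(a, b) on (0.93, 0.75) = 0.75
  NOT β = 1 − 0.75 = 0.25
  NOT ε = 1 − 0.28 = 0.72
  NOT β OR NOT ε = max(a, b) on (0.25, 0.72) = 0.72
  (δ AND β) OR (NOT β OR NOT ε) = max(a, b) on (0.75, 0.72) = 0.75
  → value = 0.7500
|1.0000 − 0.7500| = 0.250

0.250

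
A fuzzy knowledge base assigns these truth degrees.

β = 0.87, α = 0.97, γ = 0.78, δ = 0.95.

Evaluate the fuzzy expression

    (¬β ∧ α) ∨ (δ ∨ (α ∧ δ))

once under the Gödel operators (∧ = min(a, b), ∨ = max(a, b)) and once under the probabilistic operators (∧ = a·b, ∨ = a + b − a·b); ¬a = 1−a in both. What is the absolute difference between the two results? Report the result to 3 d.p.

0.047

Under Gödel:
  ¬β = 1 − 0.87 = 0.13
  ¬β ∧ α = min(a, b) on (0.13, 0.97) = 0.13
  α ∧ δ = min(a, b) on (0.97, 0.95) = 0.95
  δ ∨ (α ∧ δ) = max(a, b) on (0.95, 0.95) = 0.95
  (¬β ∧ α) ∨ (δ ∨ (α ∧ δ)) = max(a, b) on (0.13, 0.95) = 0.95
  → value = 0.9500
Under probabilistic:
  ¬β = 1 − 0.8700 = 0.1300
  ¬β ∧ α = a·b on (0.1300, 0.9700) = 0.1261
  α ∧ δ = a·b on (0.9700, 0.9500) = 0.9215
  δ ∨ (α ∧ δ) = a + b − a·b on (0.9500, 0.9215) = 0.9961
  (¬β ∧ α) ∨ (δ ∨ (α ∧ δ)) = a + b − a·b on (0.1261, 0.9961) = 0.9966
  → value = 0.9966
|0.9500 − 0.9966| = 0.047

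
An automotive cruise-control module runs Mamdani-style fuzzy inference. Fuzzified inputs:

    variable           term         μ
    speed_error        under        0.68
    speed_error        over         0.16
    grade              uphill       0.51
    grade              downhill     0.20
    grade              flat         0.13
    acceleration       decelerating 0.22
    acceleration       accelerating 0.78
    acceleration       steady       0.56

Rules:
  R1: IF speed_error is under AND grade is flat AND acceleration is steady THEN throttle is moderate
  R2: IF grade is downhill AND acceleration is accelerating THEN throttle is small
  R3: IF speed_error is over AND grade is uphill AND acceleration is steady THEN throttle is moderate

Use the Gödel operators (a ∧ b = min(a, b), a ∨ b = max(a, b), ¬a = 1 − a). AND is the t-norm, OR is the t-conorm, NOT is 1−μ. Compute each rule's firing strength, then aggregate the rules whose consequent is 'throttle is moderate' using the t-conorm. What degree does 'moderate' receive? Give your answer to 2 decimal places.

R1: under=0.68, flat=0.13, steady=0.56; AND[min(a, b)] → w = 0.13
R2: downhill=0.20, accelerating=0.78; AND[min(a, b)] → w = 0.20
R3: over=0.16, uphill=0.51, steady=0.56; AND[min(a, b)] → w = 0.16
Rules with consequent 'moderate': {R1, R3} → strengths 0.13, 0.16
Aggregate via t-conorm [max(a, b)]: 0.16

0.16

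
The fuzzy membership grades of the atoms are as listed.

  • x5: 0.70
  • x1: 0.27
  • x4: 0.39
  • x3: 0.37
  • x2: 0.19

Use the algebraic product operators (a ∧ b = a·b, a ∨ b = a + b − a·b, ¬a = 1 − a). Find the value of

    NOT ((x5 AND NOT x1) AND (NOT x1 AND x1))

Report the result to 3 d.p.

NOT x1 = 1 − 0.2700 = 0.7300
x5 AND NOT x1 = a·b on (0.7000, 0.7300) = 0.5110
NOT x1 = 1 − 0.2700 = 0.7300
NOT x1 AND x1 = a·b on (0.7300, 0.2700) = 0.1971
(x5 AND NOT x1) AND (NOT x1 AND x1) = a·b on (0.5110, 0.1971) = 0.1007
NOT ((x5 AND NOT x1) AND (NOT x1 AND x1)) = 1 − 0.1007 = 0.8993

0.899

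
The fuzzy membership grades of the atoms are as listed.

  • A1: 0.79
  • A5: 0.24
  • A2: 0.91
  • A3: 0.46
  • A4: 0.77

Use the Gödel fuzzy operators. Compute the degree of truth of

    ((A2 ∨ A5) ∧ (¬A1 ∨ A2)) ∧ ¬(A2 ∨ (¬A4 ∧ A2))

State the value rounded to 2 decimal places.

A2 ∨ A5 = max(a, b) on (0.91, 0.24) = 0.91
¬A1 = 1 − 0.79 = 0.21
¬A1 ∨ A2 = max(a, b) on (0.21, 0.91) = 0.91
(A2 ∨ A5) ∧ (¬A1 ∨ A2) = min(a, b) on (0.91, 0.91) = 0.91
¬A4 = 1 − 0.77 = 0.23
¬A4 ∧ A2 = min(a, b) on (0.23, 0.91) = 0.23
A2 ∨ (¬A4 ∧ A2) = max(a, b) on (0.91, 0.23) = 0.91
¬(A2 ∨ (¬A4 ∧ A2)) = 1 − 0.91 = 0.09
((A2 ∨ A5) ∧ (¬A1 ∨ A2)) ∧ ¬(A2 ∨ (¬A4 ∧ A2)) = min(a, b) on (0.91, 0.09) = 0.09

0.09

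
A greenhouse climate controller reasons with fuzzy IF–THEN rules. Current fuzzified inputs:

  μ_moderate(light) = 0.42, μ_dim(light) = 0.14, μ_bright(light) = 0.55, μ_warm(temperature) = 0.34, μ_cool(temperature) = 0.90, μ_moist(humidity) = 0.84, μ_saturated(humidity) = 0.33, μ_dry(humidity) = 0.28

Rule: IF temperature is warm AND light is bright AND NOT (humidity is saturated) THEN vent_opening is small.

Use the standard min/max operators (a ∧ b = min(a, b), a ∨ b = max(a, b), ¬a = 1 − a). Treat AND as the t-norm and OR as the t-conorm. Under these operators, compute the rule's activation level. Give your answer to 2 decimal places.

0.34

firing strength: warm=0.34, bright=0.55, ¬saturated=1−0.33=0.67; AND[min(a, b)] → w = 0.34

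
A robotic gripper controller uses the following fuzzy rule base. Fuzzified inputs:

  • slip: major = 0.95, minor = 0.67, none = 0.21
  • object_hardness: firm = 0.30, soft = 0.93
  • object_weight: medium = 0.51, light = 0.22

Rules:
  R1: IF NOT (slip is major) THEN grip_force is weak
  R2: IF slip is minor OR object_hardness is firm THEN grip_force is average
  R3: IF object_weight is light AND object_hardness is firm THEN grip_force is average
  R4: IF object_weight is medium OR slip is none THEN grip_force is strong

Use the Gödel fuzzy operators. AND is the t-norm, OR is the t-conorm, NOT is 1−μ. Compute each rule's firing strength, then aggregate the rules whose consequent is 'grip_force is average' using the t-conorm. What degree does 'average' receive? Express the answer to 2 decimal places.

0.67

R1: ¬major=1−0.95=0.05 → w = 0.05
R2: minor=0.67, firm=0.30; OR[max(a, b)] → w = 0.67
R3: light=0.22, firm=0.30; AND[min(a, b)] → w = 0.22
R4: medium=0.51, none=0.21; OR[max(a, b)] → w = 0.51
Rules with consequent 'average': {R2, R3} → strengths 0.67, 0.22
Aggregate via t-conorm [max(a, b)]: 0.67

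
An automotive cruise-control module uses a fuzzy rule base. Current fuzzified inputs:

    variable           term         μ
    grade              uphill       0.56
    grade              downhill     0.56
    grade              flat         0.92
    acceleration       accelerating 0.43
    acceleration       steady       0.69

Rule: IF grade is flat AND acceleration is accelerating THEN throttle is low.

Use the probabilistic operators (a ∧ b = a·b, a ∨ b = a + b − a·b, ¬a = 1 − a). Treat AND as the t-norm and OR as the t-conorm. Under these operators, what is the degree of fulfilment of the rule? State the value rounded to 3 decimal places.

0.396

firing strength: flat=0.92, accelerating=0.43; AND[a·b] → w = 0.3956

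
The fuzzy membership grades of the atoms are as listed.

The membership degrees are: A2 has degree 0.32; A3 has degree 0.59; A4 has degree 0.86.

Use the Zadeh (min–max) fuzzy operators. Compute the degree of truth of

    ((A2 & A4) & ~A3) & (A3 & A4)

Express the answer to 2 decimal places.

A2 & A4 = min(a, b) on (0.32, 0.86) = 0.32
~A3 = 1 − 0.59 = 0.41
(A2 & A4) & ~A3 = min(a, b) on (0.32, 0.41) = 0.32
A3 & A4 = min(a, b) on (0.59, 0.86) = 0.59
((A2 & A4) & ~A3) & (A3 & A4) = min(a, b) on (0.32, 0.59) = 0.32

0.32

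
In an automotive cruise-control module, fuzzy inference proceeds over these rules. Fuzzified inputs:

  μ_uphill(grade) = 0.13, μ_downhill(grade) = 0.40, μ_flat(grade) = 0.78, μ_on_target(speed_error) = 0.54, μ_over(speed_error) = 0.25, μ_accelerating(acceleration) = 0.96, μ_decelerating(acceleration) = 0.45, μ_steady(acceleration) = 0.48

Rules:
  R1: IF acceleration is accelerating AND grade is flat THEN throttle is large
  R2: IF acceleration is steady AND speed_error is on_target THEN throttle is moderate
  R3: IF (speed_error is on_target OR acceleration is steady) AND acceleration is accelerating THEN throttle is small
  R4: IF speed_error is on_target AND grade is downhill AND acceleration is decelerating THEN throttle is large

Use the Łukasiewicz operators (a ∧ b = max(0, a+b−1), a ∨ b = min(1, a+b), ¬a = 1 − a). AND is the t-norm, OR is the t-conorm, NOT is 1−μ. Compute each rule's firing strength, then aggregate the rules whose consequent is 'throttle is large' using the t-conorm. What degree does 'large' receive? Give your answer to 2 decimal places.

R1: accelerating=0.96, flat=0.78; AND[max(0, a+b−1)] → w = 0.74
R2: steady=0.48, on_target=0.54; AND[max(0, a+b−1)] → w = 0.02
R3: (on_target=0.54 OR steady=0.48) = 1.00; AND[max(0, a+b−1)] with accelerating=0.96 → w = 0.96
R4: on_target=0.54, downhill=0.40, decelerating=0.45; AND[max(0, a+b−1)] → w = 0.00
Rules with consequent 'large': {R1, R4} → strengths 0.74, 0.00
Aggregate via t-conorm [min(1, a+b)]: 0.74

0.74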